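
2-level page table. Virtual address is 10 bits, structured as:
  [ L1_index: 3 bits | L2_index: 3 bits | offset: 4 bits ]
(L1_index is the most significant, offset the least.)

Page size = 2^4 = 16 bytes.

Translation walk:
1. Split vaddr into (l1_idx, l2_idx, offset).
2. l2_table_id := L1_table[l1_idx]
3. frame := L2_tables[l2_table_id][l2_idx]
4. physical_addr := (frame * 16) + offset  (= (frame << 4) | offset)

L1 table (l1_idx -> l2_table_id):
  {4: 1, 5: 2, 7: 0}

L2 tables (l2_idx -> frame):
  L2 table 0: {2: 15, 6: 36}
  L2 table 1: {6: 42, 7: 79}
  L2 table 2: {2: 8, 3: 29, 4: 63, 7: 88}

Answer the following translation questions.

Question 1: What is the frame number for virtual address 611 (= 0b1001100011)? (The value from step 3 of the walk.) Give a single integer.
Answer: 42

Derivation:
vaddr = 611: l1_idx=4, l2_idx=6
L1[4] = 1; L2[1][6] = 42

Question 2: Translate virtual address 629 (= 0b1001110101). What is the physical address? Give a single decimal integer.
vaddr = 629 = 0b1001110101
Split: l1_idx=4, l2_idx=7, offset=5
L1[4] = 1
L2[1][7] = 79
paddr = 79 * 16 + 5 = 1269

Answer: 1269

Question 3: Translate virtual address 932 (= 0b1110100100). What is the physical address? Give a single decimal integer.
vaddr = 932 = 0b1110100100
Split: l1_idx=7, l2_idx=2, offset=4
L1[7] = 0
L2[0][2] = 15
paddr = 15 * 16 + 4 = 244

Answer: 244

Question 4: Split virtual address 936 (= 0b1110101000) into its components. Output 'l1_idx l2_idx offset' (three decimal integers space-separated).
vaddr = 936 = 0b1110101000
  top 3 bits -> l1_idx = 7
  next 3 bits -> l2_idx = 2
  bottom 4 bits -> offset = 8

Answer: 7 2 8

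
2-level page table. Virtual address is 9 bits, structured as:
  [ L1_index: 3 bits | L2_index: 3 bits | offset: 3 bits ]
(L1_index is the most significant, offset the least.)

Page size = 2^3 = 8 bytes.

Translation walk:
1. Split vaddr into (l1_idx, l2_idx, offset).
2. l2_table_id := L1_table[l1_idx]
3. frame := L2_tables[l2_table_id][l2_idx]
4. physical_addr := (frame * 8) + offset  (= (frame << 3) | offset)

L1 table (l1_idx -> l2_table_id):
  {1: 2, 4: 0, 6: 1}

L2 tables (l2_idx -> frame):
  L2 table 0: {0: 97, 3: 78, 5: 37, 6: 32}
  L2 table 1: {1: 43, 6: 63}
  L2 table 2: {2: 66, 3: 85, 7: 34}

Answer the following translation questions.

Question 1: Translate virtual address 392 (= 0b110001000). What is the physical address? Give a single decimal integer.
Answer: 344

Derivation:
vaddr = 392 = 0b110001000
Split: l1_idx=6, l2_idx=1, offset=0
L1[6] = 1
L2[1][1] = 43
paddr = 43 * 8 + 0 = 344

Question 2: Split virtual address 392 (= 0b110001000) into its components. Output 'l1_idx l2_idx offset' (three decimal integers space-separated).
vaddr = 392 = 0b110001000
  top 3 bits -> l1_idx = 6
  next 3 bits -> l2_idx = 1
  bottom 3 bits -> offset = 0

Answer: 6 1 0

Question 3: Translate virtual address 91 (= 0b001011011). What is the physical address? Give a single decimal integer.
Answer: 683

Derivation:
vaddr = 91 = 0b001011011
Split: l1_idx=1, l2_idx=3, offset=3
L1[1] = 2
L2[2][3] = 85
paddr = 85 * 8 + 3 = 683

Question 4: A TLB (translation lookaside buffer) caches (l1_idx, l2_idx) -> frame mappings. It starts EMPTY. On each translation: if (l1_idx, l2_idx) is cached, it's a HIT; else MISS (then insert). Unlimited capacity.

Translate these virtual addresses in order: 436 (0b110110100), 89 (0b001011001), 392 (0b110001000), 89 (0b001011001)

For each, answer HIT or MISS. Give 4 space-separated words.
Answer: MISS MISS MISS HIT

Derivation:
vaddr=436: (6,6) not in TLB -> MISS, insert
vaddr=89: (1,3) not in TLB -> MISS, insert
vaddr=392: (6,1) not in TLB -> MISS, insert
vaddr=89: (1,3) in TLB -> HIT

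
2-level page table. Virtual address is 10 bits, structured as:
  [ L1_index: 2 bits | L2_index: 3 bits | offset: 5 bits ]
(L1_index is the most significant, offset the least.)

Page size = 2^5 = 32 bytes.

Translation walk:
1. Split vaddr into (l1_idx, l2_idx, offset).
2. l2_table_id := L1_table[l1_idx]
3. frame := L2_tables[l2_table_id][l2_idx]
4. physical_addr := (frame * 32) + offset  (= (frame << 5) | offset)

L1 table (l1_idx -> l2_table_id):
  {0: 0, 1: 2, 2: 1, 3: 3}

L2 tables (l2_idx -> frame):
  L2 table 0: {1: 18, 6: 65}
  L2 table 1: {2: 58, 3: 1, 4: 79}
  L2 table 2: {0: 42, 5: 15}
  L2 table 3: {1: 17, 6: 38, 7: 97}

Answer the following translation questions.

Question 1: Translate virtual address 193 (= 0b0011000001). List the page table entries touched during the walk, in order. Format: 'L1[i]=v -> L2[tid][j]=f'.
vaddr = 193 = 0b0011000001
Split: l1_idx=0, l2_idx=6, offset=1

Answer: L1[0]=0 -> L2[0][6]=65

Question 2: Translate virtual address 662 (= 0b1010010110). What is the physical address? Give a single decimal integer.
Answer: 2550

Derivation:
vaddr = 662 = 0b1010010110
Split: l1_idx=2, l2_idx=4, offset=22
L1[2] = 1
L2[1][4] = 79
paddr = 79 * 32 + 22 = 2550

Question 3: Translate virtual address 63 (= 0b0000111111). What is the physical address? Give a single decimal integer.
vaddr = 63 = 0b0000111111
Split: l1_idx=0, l2_idx=1, offset=31
L1[0] = 0
L2[0][1] = 18
paddr = 18 * 32 + 31 = 607

Answer: 607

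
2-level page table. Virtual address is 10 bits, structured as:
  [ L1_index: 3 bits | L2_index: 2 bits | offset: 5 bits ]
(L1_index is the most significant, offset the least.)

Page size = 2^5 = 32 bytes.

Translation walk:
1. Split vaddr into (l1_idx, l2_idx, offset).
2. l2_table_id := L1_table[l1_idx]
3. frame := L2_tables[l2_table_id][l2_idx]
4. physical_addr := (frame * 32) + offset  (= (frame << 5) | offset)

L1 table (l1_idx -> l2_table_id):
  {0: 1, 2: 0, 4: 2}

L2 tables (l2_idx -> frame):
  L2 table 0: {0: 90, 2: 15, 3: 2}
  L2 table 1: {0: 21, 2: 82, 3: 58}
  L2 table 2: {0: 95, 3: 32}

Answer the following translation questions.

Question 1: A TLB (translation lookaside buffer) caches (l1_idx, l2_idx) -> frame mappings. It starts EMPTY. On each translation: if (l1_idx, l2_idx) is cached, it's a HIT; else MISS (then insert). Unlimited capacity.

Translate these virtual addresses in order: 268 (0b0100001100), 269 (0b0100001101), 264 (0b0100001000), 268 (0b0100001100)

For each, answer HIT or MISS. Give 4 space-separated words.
vaddr=268: (2,0) not in TLB -> MISS, insert
vaddr=269: (2,0) in TLB -> HIT
vaddr=264: (2,0) in TLB -> HIT
vaddr=268: (2,0) in TLB -> HIT

Answer: MISS HIT HIT HIT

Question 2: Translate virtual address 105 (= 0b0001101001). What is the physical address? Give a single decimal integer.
Answer: 1865

Derivation:
vaddr = 105 = 0b0001101001
Split: l1_idx=0, l2_idx=3, offset=9
L1[0] = 1
L2[1][3] = 58
paddr = 58 * 32 + 9 = 1865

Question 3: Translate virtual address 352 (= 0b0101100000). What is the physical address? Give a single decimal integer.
vaddr = 352 = 0b0101100000
Split: l1_idx=2, l2_idx=3, offset=0
L1[2] = 0
L2[0][3] = 2
paddr = 2 * 32 + 0 = 64

Answer: 64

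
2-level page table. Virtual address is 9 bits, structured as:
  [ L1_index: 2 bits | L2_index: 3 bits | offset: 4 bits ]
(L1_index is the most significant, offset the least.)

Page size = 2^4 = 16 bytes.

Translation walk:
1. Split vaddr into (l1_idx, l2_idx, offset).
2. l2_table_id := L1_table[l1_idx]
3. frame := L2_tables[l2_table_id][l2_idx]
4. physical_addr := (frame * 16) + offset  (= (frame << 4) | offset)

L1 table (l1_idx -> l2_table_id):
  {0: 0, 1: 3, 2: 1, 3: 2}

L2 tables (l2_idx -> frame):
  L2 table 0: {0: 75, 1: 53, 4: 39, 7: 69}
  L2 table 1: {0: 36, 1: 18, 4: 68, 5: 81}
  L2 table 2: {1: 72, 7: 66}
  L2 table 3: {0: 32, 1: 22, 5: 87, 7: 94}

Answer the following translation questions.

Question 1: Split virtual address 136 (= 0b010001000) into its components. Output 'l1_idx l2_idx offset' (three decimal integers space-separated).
vaddr = 136 = 0b010001000
  top 2 bits -> l1_idx = 1
  next 3 bits -> l2_idx = 0
  bottom 4 bits -> offset = 8

Answer: 1 0 8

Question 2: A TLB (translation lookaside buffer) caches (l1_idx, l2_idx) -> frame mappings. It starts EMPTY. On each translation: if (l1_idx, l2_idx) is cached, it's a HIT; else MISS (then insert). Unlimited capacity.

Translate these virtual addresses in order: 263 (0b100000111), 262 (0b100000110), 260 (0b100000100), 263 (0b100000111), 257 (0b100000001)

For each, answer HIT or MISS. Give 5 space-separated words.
Answer: MISS HIT HIT HIT HIT

Derivation:
vaddr=263: (2,0) not in TLB -> MISS, insert
vaddr=262: (2,0) in TLB -> HIT
vaddr=260: (2,0) in TLB -> HIT
vaddr=263: (2,0) in TLB -> HIT
vaddr=257: (2,0) in TLB -> HIT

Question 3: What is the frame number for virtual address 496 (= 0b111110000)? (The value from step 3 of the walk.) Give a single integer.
vaddr = 496: l1_idx=3, l2_idx=7
L1[3] = 2; L2[2][7] = 66

Answer: 66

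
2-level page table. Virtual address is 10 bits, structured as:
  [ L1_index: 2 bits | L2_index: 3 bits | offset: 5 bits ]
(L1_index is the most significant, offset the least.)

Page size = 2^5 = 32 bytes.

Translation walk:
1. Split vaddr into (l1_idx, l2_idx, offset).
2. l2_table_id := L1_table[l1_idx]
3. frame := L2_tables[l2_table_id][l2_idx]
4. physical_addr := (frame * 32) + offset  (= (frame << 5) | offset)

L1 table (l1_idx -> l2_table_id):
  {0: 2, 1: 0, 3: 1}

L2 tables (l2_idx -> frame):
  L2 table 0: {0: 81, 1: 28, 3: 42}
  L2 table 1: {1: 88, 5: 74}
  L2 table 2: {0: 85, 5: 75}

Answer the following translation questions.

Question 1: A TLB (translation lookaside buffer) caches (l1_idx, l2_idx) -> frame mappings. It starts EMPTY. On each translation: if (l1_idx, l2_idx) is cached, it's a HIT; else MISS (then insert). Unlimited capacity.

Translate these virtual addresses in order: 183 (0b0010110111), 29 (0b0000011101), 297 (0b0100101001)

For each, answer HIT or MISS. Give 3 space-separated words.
Answer: MISS MISS MISS

Derivation:
vaddr=183: (0,5) not in TLB -> MISS, insert
vaddr=29: (0,0) not in TLB -> MISS, insert
vaddr=297: (1,1) not in TLB -> MISS, insert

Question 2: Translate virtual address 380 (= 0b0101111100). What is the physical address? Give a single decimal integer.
vaddr = 380 = 0b0101111100
Split: l1_idx=1, l2_idx=3, offset=28
L1[1] = 0
L2[0][3] = 42
paddr = 42 * 32 + 28 = 1372

Answer: 1372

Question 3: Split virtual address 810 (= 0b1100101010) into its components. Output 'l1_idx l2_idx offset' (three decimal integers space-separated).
Answer: 3 1 10

Derivation:
vaddr = 810 = 0b1100101010
  top 2 bits -> l1_idx = 3
  next 3 bits -> l2_idx = 1
  bottom 5 bits -> offset = 10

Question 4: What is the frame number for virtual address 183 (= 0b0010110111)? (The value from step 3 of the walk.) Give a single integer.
vaddr = 183: l1_idx=0, l2_idx=5
L1[0] = 2; L2[2][5] = 75

Answer: 75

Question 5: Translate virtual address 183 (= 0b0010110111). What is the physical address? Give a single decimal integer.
Answer: 2423

Derivation:
vaddr = 183 = 0b0010110111
Split: l1_idx=0, l2_idx=5, offset=23
L1[0] = 2
L2[2][5] = 75
paddr = 75 * 32 + 23 = 2423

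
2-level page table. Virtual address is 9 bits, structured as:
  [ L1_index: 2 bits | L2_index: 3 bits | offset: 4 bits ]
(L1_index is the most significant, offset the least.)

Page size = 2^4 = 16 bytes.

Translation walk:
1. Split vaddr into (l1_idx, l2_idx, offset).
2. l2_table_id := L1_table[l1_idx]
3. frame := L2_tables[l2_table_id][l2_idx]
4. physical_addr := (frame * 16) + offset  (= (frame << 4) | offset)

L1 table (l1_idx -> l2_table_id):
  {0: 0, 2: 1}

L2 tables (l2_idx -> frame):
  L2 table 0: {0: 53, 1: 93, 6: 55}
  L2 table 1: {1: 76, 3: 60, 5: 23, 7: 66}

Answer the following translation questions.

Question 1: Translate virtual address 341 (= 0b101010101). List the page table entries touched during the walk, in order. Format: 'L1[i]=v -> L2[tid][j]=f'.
vaddr = 341 = 0b101010101
Split: l1_idx=2, l2_idx=5, offset=5

Answer: L1[2]=1 -> L2[1][5]=23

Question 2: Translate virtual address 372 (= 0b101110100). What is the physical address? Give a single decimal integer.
Answer: 1060

Derivation:
vaddr = 372 = 0b101110100
Split: l1_idx=2, l2_idx=7, offset=4
L1[2] = 1
L2[1][7] = 66
paddr = 66 * 16 + 4 = 1060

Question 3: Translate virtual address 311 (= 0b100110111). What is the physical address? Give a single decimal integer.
vaddr = 311 = 0b100110111
Split: l1_idx=2, l2_idx=3, offset=7
L1[2] = 1
L2[1][3] = 60
paddr = 60 * 16 + 7 = 967

Answer: 967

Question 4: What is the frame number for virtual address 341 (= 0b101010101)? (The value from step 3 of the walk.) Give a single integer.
vaddr = 341: l1_idx=2, l2_idx=5
L1[2] = 1; L2[1][5] = 23

Answer: 23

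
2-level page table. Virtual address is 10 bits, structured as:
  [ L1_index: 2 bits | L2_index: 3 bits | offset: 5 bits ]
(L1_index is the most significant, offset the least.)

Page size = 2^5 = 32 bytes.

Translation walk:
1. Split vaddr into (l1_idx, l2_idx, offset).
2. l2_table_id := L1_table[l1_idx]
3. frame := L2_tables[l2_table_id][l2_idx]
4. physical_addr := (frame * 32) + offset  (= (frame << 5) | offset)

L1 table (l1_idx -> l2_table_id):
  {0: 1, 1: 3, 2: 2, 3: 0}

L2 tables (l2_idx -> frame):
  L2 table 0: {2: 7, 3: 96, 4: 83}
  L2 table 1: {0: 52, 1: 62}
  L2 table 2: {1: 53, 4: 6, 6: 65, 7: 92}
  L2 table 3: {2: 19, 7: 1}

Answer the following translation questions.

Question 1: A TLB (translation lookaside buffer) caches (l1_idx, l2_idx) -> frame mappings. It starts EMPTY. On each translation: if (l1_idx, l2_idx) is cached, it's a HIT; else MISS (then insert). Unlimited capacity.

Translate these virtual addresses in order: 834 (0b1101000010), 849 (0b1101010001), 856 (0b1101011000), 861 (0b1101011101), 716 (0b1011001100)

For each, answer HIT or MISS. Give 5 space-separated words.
vaddr=834: (3,2) not in TLB -> MISS, insert
vaddr=849: (3,2) in TLB -> HIT
vaddr=856: (3,2) in TLB -> HIT
vaddr=861: (3,2) in TLB -> HIT
vaddr=716: (2,6) not in TLB -> MISS, insert

Answer: MISS HIT HIT HIT MISS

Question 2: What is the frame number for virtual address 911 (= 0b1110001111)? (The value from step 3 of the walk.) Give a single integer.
Answer: 83

Derivation:
vaddr = 911: l1_idx=3, l2_idx=4
L1[3] = 0; L2[0][4] = 83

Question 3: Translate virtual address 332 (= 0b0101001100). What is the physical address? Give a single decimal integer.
Answer: 620

Derivation:
vaddr = 332 = 0b0101001100
Split: l1_idx=1, l2_idx=2, offset=12
L1[1] = 3
L2[3][2] = 19
paddr = 19 * 32 + 12 = 620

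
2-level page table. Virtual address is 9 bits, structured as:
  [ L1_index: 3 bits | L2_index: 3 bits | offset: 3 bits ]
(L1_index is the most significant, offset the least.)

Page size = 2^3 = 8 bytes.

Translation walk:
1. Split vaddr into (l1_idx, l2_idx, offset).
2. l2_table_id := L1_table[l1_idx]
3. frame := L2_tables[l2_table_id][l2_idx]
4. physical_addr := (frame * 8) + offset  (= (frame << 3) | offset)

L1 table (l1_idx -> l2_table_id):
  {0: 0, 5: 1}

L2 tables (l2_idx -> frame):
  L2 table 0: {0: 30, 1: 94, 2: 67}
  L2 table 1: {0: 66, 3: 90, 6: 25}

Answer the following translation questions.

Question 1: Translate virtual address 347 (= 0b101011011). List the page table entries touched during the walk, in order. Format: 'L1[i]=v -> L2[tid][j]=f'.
vaddr = 347 = 0b101011011
Split: l1_idx=5, l2_idx=3, offset=3

Answer: L1[5]=1 -> L2[1][3]=90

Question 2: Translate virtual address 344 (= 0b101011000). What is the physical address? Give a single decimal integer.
Answer: 720

Derivation:
vaddr = 344 = 0b101011000
Split: l1_idx=5, l2_idx=3, offset=0
L1[5] = 1
L2[1][3] = 90
paddr = 90 * 8 + 0 = 720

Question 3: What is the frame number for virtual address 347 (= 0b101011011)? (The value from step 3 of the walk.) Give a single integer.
Answer: 90

Derivation:
vaddr = 347: l1_idx=5, l2_idx=3
L1[5] = 1; L2[1][3] = 90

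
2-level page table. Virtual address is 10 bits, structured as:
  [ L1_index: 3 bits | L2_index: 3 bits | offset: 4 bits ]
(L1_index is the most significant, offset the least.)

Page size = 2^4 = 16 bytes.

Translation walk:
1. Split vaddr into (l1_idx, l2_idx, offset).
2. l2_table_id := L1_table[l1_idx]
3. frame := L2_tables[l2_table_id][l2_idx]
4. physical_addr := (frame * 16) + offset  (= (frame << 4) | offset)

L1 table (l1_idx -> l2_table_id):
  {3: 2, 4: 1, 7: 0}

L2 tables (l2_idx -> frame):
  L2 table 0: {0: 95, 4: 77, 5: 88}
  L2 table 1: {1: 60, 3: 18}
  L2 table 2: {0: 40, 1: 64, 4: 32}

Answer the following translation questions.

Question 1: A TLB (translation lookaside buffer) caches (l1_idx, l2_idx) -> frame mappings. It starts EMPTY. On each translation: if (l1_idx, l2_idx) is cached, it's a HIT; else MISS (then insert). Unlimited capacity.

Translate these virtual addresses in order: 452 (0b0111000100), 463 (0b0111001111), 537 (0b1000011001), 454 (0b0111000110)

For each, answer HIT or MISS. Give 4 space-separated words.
vaddr=452: (3,4) not in TLB -> MISS, insert
vaddr=463: (3,4) in TLB -> HIT
vaddr=537: (4,1) not in TLB -> MISS, insert
vaddr=454: (3,4) in TLB -> HIT

Answer: MISS HIT MISS HIT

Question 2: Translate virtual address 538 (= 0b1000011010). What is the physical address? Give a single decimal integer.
Answer: 970

Derivation:
vaddr = 538 = 0b1000011010
Split: l1_idx=4, l2_idx=1, offset=10
L1[4] = 1
L2[1][1] = 60
paddr = 60 * 16 + 10 = 970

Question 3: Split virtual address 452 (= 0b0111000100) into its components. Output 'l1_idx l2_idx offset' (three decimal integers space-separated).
vaddr = 452 = 0b0111000100
  top 3 bits -> l1_idx = 3
  next 3 bits -> l2_idx = 4
  bottom 4 bits -> offset = 4

Answer: 3 4 4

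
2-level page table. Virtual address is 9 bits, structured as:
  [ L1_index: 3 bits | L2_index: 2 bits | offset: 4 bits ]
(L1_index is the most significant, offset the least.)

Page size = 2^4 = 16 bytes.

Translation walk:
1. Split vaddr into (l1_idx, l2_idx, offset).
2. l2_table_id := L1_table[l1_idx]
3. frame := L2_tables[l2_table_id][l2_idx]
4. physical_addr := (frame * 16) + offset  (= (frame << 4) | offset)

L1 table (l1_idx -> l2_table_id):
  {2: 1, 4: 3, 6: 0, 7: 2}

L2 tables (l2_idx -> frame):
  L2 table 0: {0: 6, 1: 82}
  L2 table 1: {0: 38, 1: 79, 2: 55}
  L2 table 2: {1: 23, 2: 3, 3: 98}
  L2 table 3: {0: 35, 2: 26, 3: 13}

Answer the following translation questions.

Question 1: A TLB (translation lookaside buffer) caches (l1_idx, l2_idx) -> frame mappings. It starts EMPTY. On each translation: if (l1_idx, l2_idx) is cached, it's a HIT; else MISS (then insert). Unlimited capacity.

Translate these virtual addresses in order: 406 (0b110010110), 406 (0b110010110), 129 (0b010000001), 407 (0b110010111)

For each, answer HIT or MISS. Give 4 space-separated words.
vaddr=406: (6,1) not in TLB -> MISS, insert
vaddr=406: (6,1) in TLB -> HIT
vaddr=129: (2,0) not in TLB -> MISS, insert
vaddr=407: (6,1) in TLB -> HIT

Answer: MISS HIT MISS HIT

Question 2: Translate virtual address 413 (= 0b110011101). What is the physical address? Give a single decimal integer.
Answer: 1325

Derivation:
vaddr = 413 = 0b110011101
Split: l1_idx=6, l2_idx=1, offset=13
L1[6] = 0
L2[0][1] = 82
paddr = 82 * 16 + 13 = 1325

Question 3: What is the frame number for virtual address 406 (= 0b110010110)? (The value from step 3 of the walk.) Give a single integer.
Answer: 82

Derivation:
vaddr = 406: l1_idx=6, l2_idx=1
L1[6] = 0; L2[0][1] = 82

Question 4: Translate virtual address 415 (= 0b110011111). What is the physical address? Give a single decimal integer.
Answer: 1327

Derivation:
vaddr = 415 = 0b110011111
Split: l1_idx=6, l2_idx=1, offset=15
L1[6] = 0
L2[0][1] = 82
paddr = 82 * 16 + 15 = 1327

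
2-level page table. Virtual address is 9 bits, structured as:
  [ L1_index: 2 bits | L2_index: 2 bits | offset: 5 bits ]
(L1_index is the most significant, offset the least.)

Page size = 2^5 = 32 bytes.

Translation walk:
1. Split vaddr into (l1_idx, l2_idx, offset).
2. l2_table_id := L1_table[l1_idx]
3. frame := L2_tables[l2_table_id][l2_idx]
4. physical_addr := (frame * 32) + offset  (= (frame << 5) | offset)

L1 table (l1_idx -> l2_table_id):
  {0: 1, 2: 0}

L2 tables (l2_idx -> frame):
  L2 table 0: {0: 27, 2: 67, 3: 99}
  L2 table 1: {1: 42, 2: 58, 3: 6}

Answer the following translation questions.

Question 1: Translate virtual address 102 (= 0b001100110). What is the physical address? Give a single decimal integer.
Answer: 198

Derivation:
vaddr = 102 = 0b001100110
Split: l1_idx=0, l2_idx=3, offset=6
L1[0] = 1
L2[1][3] = 6
paddr = 6 * 32 + 6 = 198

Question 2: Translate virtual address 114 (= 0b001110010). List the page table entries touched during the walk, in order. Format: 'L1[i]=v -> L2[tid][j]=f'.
Answer: L1[0]=1 -> L2[1][3]=6

Derivation:
vaddr = 114 = 0b001110010
Split: l1_idx=0, l2_idx=3, offset=18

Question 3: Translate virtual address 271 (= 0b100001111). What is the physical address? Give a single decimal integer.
vaddr = 271 = 0b100001111
Split: l1_idx=2, l2_idx=0, offset=15
L1[2] = 0
L2[0][0] = 27
paddr = 27 * 32 + 15 = 879

Answer: 879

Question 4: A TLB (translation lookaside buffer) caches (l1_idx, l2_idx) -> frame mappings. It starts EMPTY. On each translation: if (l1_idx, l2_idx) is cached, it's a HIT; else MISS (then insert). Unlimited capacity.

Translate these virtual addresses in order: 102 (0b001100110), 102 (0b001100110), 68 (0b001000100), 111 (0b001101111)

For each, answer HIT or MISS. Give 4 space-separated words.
Answer: MISS HIT MISS HIT

Derivation:
vaddr=102: (0,3) not in TLB -> MISS, insert
vaddr=102: (0,3) in TLB -> HIT
vaddr=68: (0,2) not in TLB -> MISS, insert
vaddr=111: (0,3) in TLB -> HIT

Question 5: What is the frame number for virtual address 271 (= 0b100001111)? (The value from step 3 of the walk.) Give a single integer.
Answer: 27

Derivation:
vaddr = 271: l1_idx=2, l2_idx=0
L1[2] = 0; L2[0][0] = 27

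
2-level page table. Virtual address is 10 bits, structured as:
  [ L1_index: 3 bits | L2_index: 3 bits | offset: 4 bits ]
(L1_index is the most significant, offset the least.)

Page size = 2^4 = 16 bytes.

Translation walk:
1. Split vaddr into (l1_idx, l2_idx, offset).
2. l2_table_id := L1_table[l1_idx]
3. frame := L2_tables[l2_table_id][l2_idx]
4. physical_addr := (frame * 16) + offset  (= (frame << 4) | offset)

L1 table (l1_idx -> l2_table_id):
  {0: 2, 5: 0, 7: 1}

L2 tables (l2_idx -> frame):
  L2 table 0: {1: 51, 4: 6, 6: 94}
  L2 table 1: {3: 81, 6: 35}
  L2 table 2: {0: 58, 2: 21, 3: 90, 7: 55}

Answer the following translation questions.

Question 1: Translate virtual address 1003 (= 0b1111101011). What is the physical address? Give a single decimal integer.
vaddr = 1003 = 0b1111101011
Split: l1_idx=7, l2_idx=6, offset=11
L1[7] = 1
L2[1][6] = 35
paddr = 35 * 16 + 11 = 571

Answer: 571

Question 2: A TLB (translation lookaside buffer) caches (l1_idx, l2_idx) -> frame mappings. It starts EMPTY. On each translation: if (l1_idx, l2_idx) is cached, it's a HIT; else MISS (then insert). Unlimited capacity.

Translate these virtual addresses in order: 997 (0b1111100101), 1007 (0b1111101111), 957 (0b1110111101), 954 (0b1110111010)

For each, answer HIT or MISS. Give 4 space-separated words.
vaddr=997: (7,6) not in TLB -> MISS, insert
vaddr=1007: (7,6) in TLB -> HIT
vaddr=957: (7,3) not in TLB -> MISS, insert
vaddr=954: (7,3) in TLB -> HIT

Answer: MISS HIT MISS HIT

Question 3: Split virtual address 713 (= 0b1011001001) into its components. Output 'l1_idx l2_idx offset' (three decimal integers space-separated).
Answer: 5 4 9

Derivation:
vaddr = 713 = 0b1011001001
  top 3 bits -> l1_idx = 5
  next 3 bits -> l2_idx = 4
  bottom 4 bits -> offset = 9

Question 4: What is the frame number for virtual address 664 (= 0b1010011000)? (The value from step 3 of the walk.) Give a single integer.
vaddr = 664: l1_idx=5, l2_idx=1
L1[5] = 0; L2[0][1] = 51

Answer: 51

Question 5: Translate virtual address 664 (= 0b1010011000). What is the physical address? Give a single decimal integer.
Answer: 824

Derivation:
vaddr = 664 = 0b1010011000
Split: l1_idx=5, l2_idx=1, offset=8
L1[5] = 0
L2[0][1] = 51
paddr = 51 * 16 + 8 = 824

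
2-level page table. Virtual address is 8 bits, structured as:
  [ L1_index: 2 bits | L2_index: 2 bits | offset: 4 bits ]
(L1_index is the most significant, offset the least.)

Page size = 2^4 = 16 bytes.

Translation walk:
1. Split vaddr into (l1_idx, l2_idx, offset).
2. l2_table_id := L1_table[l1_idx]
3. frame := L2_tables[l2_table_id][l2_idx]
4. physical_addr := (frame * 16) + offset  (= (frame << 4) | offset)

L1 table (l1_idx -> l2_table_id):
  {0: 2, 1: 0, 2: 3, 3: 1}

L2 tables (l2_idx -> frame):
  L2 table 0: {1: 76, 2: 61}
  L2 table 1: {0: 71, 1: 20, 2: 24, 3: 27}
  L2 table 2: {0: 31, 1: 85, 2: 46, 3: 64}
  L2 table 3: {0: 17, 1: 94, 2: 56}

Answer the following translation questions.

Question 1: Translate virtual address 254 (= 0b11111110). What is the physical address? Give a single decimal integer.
vaddr = 254 = 0b11111110
Split: l1_idx=3, l2_idx=3, offset=14
L1[3] = 1
L2[1][3] = 27
paddr = 27 * 16 + 14 = 446

Answer: 446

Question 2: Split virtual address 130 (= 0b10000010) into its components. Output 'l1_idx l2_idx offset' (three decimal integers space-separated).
Answer: 2 0 2

Derivation:
vaddr = 130 = 0b10000010
  top 2 bits -> l1_idx = 2
  next 2 bits -> l2_idx = 0
  bottom 4 bits -> offset = 2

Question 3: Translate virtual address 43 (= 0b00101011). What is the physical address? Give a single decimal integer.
Answer: 747

Derivation:
vaddr = 43 = 0b00101011
Split: l1_idx=0, l2_idx=2, offset=11
L1[0] = 2
L2[2][2] = 46
paddr = 46 * 16 + 11 = 747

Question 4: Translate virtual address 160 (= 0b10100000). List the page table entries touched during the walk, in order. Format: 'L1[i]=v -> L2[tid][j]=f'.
vaddr = 160 = 0b10100000
Split: l1_idx=2, l2_idx=2, offset=0

Answer: L1[2]=3 -> L2[3][2]=56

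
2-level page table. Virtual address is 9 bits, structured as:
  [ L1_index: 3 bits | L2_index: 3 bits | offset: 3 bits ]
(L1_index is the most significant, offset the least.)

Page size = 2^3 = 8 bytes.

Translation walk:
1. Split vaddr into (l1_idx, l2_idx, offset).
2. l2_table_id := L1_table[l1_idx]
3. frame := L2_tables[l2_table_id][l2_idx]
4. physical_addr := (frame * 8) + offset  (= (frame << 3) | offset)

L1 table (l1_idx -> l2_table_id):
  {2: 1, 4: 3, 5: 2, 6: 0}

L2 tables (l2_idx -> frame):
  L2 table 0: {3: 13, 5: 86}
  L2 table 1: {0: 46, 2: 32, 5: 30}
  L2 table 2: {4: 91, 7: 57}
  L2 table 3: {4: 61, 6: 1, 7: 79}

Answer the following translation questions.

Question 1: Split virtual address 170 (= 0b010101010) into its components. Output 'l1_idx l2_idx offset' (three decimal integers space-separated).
vaddr = 170 = 0b010101010
  top 3 bits -> l1_idx = 2
  next 3 bits -> l2_idx = 5
  bottom 3 bits -> offset = 2

Answer: 2 5 2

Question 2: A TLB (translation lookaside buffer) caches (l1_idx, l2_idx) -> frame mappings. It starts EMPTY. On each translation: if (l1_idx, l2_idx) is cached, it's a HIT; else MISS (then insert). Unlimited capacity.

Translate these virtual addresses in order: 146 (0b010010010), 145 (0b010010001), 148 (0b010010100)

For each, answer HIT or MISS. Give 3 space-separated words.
vaddr=146: (2,2) not in TLB -> MISS, insert
vaddr=145: (2,2) in TLB -> HIT
vaddr=148: (2,2) in TLB -> HIT

Answer: MISS HIT HIT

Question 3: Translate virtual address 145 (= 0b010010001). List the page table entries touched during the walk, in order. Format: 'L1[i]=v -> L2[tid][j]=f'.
Answer: L1[2]=1 -> L2[1][2]=32

Derivation:
vaddr = 145 = 0b010010001
Split: l1_idx=2, l2_idx=2, offset=1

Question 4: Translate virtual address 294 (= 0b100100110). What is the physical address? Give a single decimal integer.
Answer: 494

Derivation:
vaddr = 294 = 0b100100110
Split: l1_idx=4, l2_idx=4, offset=6
L1[4] = 3
L2[3][4] = 61
paddr = 61 * 8 + 6 = 494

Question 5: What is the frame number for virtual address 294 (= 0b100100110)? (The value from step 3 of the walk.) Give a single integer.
Answer: 61

Derivation:
vaddr = 294: l1_idx=4, l2_idx=4
L1[4] = 3; L2[3][4] = 61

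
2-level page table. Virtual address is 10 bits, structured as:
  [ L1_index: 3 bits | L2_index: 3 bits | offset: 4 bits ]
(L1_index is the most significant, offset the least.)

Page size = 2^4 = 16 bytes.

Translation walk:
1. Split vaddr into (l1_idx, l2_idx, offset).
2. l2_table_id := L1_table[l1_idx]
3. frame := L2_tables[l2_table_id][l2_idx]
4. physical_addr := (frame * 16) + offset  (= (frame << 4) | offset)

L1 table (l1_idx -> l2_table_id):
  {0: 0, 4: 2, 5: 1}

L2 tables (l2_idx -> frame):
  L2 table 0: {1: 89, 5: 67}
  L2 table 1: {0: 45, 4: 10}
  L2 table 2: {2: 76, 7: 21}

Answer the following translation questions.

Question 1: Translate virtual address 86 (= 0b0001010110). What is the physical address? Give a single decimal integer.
Answer: 1078

Derivation:
vaddr = 86 = 0b0001010110
Split: l1_idx=0, l2_idx=5, offset=6
L1[0] = 0
L2[0][5] = 67
paddr = 67 * 16 + 6 = 1078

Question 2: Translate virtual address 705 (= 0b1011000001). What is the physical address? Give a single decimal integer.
vaddr = 705 = 0b1011000001
Split: l1_idx=5, l2_idx=4, offset=1
L1[5] = 1
L2[1][4] = 10
paddr = 10 * 16 + 1 = 161

Answer: 161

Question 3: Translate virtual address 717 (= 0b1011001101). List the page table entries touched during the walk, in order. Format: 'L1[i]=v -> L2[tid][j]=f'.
vaddr = 717 = 0b1011001101
Split: l1_idx=5, l2_idx=4, offset=13

Answer: L1[5]=1 -> L2[1][4]=10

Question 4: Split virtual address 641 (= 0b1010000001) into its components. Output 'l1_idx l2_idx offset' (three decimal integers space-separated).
vaddr = 641 = 0b1010000001
  top 3 bits -> l1_idx = 5
  next 3 bits -> l2_idx = 0
  bottom 4 bits -> offset = 1

Answer: 5 0 1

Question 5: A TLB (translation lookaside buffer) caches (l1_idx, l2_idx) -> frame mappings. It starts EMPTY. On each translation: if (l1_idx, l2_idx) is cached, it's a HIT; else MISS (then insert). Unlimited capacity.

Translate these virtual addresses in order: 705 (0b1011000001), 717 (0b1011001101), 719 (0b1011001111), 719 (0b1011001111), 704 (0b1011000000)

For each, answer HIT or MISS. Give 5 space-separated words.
Answer: MISS HIT HIT HIT HIT

Derivation:
vaddr=705: (5,4) not in TLB -> MISS, insert
vaddr=717: (5,4) in TLB -> HIT
vaddr=719: (5,4) in TLB -> HIT
vaddr=719: (5,4) in TLB -> HIT
vaddr=704: (5,4) in TLB -> HIT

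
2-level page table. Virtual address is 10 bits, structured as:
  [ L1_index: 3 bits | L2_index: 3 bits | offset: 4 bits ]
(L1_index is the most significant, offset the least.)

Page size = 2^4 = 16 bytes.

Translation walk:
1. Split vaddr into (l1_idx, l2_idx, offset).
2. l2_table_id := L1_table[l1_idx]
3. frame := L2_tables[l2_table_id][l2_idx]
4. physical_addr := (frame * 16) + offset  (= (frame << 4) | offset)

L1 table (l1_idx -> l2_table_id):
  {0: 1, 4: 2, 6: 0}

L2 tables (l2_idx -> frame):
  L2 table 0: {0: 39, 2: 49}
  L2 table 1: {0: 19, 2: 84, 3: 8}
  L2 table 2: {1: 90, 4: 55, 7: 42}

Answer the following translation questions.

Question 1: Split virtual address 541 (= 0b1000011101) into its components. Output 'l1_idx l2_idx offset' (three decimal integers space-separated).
vaddr = 541 = 0b1000011101
  top 3 bits -> l1_idx = 4
  next 3 bits -> l2_idx = 1
  bottom 4 bits -> offset = 13

Answer: 4 1 13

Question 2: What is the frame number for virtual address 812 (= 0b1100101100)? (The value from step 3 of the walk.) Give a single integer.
Answer: 49

Derivation:
vaddr = 812: l1_idx=6, l2_idx=2
L1[6] = 0; L2[0][2] = 49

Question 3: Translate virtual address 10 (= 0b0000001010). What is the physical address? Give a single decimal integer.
vaddr = 10 = 0b0000001010
Split: l1_idx=0, l2_idx=0, offset=10
L1[0] = 1
L2[1][0] = 19
paddr = 19 * 16 + 10 = 314

Answer: 314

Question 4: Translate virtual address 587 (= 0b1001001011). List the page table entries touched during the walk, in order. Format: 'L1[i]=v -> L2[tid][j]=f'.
Answer: L1[4]=2 -> L2[2][4]=55

Derivation:
vaddr = 587 = 0b1001001011
Split: l1_idx=4, l2_idx=4, offset=11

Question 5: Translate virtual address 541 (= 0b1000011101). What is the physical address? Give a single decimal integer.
Answer: 1453

Derivation:
vaddr = 541 = 0b1000011101
Split: l1_idx=4, l2_idx=1, offset=13
L1[4] = 2
L2[2][1] = 90
paddr = 90 * 16 + 13 = 1453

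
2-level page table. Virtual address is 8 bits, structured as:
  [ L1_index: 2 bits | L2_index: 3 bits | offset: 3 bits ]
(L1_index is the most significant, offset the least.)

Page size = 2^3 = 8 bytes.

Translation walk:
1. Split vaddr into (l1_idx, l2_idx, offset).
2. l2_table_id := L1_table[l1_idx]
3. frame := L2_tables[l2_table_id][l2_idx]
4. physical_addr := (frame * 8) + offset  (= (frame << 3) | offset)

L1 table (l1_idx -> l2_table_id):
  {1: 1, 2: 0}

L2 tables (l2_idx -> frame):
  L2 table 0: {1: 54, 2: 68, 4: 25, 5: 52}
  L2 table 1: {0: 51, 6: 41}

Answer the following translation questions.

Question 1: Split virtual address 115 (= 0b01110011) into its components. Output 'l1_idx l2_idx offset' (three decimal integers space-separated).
vaddr = 115 = 0b01110011
  top 2 bits -> l1_idx = 1
  next 3 bits -> l2_idx = 6
  bottom 3 bits -> offset = 3

Answer: 1 6 3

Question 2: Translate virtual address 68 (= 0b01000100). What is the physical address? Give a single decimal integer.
Answer: 412

Derivation:
vaddr = 68 = 0b01000100
Split: l1_idx=1, l2_idx=0, offset=4
L1[1] = 1
L2[1][0] = 51
paddr = 51 * 8 + 4 = 412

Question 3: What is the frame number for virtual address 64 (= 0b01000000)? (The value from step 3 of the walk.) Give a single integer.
vaddr = 64: l1_idx=1, l2_idx=0
L1[1] = 1; L2[1][0] = 51

Answer: 51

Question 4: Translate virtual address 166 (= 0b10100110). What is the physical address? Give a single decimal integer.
Answer: 206

Derivation:
vaddr = 166 = 0b10100110
Split: l1_idx=2, l2_idx=4, offset=6
L1[2] = 0
L2[0][4] = 25
paddr = 25 * 8 + 6 = 206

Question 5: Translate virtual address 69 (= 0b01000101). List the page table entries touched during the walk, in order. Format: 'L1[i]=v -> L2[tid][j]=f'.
Answer: L1[1]=1 -> L2[1][0]=51

Derivation:
vaddr = 69 = 0b01000101
Split: l1_idx=1, l2_idx=0, offset=5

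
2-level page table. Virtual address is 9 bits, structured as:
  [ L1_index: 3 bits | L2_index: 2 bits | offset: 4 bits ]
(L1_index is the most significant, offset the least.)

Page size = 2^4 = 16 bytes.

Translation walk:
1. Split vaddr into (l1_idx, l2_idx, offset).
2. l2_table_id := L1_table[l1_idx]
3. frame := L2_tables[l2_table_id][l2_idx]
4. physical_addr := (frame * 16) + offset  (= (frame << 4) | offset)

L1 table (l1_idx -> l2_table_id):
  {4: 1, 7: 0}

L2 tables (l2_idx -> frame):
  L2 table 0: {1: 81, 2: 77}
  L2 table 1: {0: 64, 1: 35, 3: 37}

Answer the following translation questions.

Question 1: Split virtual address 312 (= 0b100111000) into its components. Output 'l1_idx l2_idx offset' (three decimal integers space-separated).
vaddr = 312 = 0b100111000
  top 3 bits -> l1_idx = 4
  next 2 bits -> l2_idx = 3
  bottom 4 bits -> offset = 8

Answer: 4 3 8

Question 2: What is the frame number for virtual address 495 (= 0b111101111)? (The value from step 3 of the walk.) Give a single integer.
Answer: 77

Derivation:
vaddr = 495: l1_idx=7, l2_idx=2
L1[7] = 0; L2[0][2] = 77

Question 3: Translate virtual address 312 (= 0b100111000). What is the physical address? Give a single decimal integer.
vaddr = 312 = 0b100111000
Split: l1_idx=4, l2_idx=3, offset=8
L1[4] = 1
L2[1][3] = 37
paddr = 37 * 16 + 8 = 600

Answer: 600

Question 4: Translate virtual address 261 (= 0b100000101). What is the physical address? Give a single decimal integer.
vaddr = 261 = 0b100000101
Split: l1_idx=4, l2_idx=0, offset=5
L1[4] = 1
L2[1][0] = 64
paddr = 64 * 16 + 5 = 1029

Answer: 1029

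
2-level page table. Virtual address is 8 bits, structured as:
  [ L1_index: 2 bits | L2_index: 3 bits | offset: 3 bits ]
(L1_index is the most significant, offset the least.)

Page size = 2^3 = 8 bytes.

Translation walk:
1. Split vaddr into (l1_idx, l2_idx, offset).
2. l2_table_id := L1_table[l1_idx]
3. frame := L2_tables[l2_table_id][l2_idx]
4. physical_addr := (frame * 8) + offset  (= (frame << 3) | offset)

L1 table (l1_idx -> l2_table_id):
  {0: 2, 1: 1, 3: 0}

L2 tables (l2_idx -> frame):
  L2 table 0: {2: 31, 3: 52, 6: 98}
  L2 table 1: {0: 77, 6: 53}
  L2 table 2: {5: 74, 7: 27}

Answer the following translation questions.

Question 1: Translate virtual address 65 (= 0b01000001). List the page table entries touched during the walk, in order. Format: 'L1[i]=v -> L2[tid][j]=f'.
vaddr = 65 = 0b01000001
Split: l1_idx=1, l2_idx=0, offset=1

Answer: L1[1]=1 -> L2[1][0]=77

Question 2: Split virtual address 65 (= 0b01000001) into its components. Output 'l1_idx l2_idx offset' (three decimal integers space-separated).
vaddr = 65 = 0b01000001
  top 2 bits -> l1_idx = 1
  next 3 bits -> l2_idx = 0
  bottom 3 bits -> offset = 1

Answer: 1 0 1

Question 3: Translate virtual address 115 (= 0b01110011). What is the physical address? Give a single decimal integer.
Answer: 427

Derivation:
vaddr = 115 = 0b01110011
Split: l1_idx=1, l2_idx=6, offset=3
L1[1] = 1
L2[1][6] = 53
paddr = 53 * 8 + 3 = 427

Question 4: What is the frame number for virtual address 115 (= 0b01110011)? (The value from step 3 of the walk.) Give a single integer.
vaddr = 115: l1_idx=1, l2_idx=6
L1[1] = 1; L2[1][6] = 53

Answer: 53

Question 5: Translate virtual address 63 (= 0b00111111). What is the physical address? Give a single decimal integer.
Answer: 223

Derivation:
vaddr = 63 = 0b00111111
Split: l1_idx=0, l2_idx=7, offset=7
L1[0] = 2
L2[2][7] = 27
paddr = 27 * 8 + 7 = 223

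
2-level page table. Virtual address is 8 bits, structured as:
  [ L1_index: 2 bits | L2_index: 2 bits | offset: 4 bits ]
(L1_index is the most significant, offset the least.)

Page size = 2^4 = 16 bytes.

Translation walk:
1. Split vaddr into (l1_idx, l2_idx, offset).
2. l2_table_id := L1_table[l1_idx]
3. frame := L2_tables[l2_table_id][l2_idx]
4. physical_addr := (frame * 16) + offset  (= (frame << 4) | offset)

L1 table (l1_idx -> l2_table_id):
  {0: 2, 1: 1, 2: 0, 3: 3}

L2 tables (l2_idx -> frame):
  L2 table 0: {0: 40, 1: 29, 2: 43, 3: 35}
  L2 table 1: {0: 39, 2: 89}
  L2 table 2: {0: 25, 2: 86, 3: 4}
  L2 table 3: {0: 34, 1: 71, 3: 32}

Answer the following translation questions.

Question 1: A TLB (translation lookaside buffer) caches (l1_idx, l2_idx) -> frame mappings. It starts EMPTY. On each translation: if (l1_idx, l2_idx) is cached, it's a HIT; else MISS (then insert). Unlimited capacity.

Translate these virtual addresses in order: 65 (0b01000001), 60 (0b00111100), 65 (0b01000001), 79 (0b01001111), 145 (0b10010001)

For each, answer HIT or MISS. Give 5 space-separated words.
Answer: MISS MISS HIT HIT MISS

Derivation:
vaddr=65: (1,0) not in TLB -> MISS, insert
vaddr=60: (0,3) not in TLB -> MISS, insert
vaddr=65: (1,0) in TLB -> HIT
vaddr=79: (1,0) in TLB -> HIT
vaddr=145: (2,1) not in TLB -> MISS, insert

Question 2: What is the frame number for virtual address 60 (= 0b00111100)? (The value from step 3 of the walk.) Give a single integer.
vaddr = 60: l1_idx=0, l2_idx=3
L1[0] = 2; L2[2][3] = 4

Answer: 4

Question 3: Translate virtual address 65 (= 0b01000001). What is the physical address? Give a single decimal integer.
vaddr = 65 = 0b01000001
Split: l1_idx=1, l2_idx=0, offset=1
L1[1] = 1
L2[1][0] = 39
paddr = 39 * 16 + 1 = 625

Answer: 625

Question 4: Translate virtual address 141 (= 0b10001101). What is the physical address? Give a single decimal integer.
vaddr = 141 = 0b10001101
Split: l1_idx=2, l2_idx=0, offset=13
L1[2] = 0
L2[0][0] = 40
paddr = 40 * 16 + 13 = 653

Answer: 653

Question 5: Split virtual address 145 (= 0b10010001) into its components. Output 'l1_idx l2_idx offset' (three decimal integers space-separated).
vaddr = 145 = 0b10010001
  top 2 bits -> l1_idx = 2
  next 2 bits -> l2_idx = 1
  bottom 4 bits -> offset = 1

Answer: 2 1 1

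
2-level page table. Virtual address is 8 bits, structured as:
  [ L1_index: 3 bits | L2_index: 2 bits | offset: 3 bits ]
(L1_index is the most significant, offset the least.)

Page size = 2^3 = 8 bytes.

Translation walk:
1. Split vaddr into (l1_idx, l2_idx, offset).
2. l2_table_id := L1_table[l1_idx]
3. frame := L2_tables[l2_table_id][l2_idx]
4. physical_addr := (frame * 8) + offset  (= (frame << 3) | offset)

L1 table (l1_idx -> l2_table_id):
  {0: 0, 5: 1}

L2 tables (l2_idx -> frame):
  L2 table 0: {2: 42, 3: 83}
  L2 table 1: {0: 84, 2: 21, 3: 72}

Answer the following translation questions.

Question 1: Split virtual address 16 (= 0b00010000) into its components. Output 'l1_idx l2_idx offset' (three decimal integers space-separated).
Answer: 0 2 0

Derivation:
vaddr = 16 = 0b00010000
  top 3 bits -> l1_idx = 0
  next 2 bits -> l2_idx = 2
  bottom 3 bits -> offset = 0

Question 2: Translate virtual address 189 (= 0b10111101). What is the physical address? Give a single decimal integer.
Answer: 581

Derivation:
vaddr = 189 = 0b10111101
Split: l1_idx=5, l2_idx=3, offset=5
L1[5] = 1
L2[1][3] = 72
paddr = 72 * 8 + 5 = 581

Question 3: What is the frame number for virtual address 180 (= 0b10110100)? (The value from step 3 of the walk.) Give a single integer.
vaddr = 180: l1_idx=5, l2_idx=2
L1[5] = 1; L2[1][2] = 21

Answer: 21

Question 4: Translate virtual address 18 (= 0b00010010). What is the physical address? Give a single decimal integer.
Answer: 338

Derivation:
vaddr = 18 = 0b00010010
Split: l1_idx=0, l2_idx=2, offset=2
L1[0] = 0
L2[0][2] = 42
paddr = 42 * 8 + 2 = 338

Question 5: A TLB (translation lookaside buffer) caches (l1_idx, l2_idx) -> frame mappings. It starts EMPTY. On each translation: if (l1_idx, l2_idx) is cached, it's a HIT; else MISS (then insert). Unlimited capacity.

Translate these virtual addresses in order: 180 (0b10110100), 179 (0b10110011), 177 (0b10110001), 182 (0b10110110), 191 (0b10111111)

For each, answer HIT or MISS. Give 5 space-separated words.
Answer: MISS HIT HIT HIT MISS

Derivation:
vaddr=180: (5,2) not in TLB -> MISS, insert
vaddr=179: (5,2) in TLB -> HIT
vaddr=177: (5,2) in TLB -> HIT
vaddr=182: (5,2) in TLB -> HIT
vaddr=191: (5,3) not in TLB -> MISS, insert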